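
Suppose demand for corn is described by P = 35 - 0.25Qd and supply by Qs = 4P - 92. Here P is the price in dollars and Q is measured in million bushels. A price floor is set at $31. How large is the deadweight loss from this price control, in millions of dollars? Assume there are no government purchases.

16

Rearranging demand gives Qd = 140 - 4P. Setting quantity demanded equal to quantity supplied, 140 - 4P = 4P - 92, gives P* = 29 and Q* = 24.
Because the floor (31) lies above the market-clearing price, it is binding.
At P = 31: Qd = 140 - 4·31 = 16 and Qs = 4·31 - 92 = 32.
Quantity traded falls to 16. At Q = 16 the demand price is (140 - 16)/4 = 31 and the supply price is (92 + 16)/4 = 27.
Deadweight loss = ½ · (31 - 27) · (24 - 16) = ½ · 4 · 8 = 16.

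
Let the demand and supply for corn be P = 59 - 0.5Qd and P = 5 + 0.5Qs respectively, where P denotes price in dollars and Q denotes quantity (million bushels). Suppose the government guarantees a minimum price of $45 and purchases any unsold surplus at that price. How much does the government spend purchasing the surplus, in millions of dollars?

2340

Rearranging demand gives Qd = 118 - 2P; rearranging supply gives Qs = 2P - 10. In a free market, 118 - 2P = 2P - 10 gives the equilibrium P* = 32, Q* = 54.
The floor of 45 is above the equilibrium price 32, so it binds.
At P = 45: Qd = 118 - 2·45 = 28 and Qs = 2·45 - 10 = 80.
Surplus = Qs - Qd = 52.
Government expenditure = surplus × support price = 52 × 45 = 2340.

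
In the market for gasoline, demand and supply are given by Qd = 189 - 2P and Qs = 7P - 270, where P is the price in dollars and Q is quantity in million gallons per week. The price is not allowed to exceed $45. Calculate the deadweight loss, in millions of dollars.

In a free market, 189 - 2P = 7P - 270 gives the equilibrium P* = 51, Q* = 87.
The ceiling of 45 is below the equilibrium price 51, so it binds.
At P = 45: Qd = 189 - 2·45 = 99 and Qs = 7·45 - 270 = 45.
Quantity traded falls to 45. At Q = 45 the demand price is (189 - 45)/2 = 72 and the supply price is (270 + 45)/7 = 45.
Deadweight loss = ½ · (72 - 45) · (87 - 45) = ½ · 27 · 42 = 567.

567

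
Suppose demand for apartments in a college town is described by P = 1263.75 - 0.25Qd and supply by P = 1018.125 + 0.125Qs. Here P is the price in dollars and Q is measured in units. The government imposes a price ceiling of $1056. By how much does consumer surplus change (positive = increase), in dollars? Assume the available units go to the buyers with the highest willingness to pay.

Rearranging demand gives Qd = 5055 - 4P; rearranging supply gives Qs = 8P - 8145. Equilibrium: 5055 - 4P = 8P - 8145, so 13200 = 12P and P* = 1100, Q* = 655.
Because the ceiling (1056) lies below the market-clearing price, it is binding.
At P = 1056: Qd = 5055 - 4·1056 = 831 and Qs = 8·1056 - 8145 = 303.
Consumer surplus without the control is ½ · (1263.75 - 1100) · 655 = 53628.125.
With the ceiling, 303 units are sold at 1056 (assume they go to the highest-value buyers). The demand price at Q = 303 is 1188, so CS = ½ · [(1263.75 - 1056) + (1188 - 1056)] · 303 = 51472.125.
Change in consumer surplus = 51472.125 - 53628.125 = -2156.

-2156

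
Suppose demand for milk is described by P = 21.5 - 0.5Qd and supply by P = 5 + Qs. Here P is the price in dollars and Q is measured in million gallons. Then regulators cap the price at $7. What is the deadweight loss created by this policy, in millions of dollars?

Rearranging demand gives Qd = 43 - 2P; rearranging supply gives Qs = P - 5. Equilibrium: 43 - 2P = P - 5, so 48 = 3P and P* = 16, Q* = 11.
Because the ceiling (7) lies below the market-clearing price, it is binding.
At P = 7: Qd = 43 - 2·7 = 29 and Qs = 7 - 5 = 2.
Quantity traded falls to 2. At Q = 2 the demand price is (43 - 2)/2 = 20.5 and the supply price is 5 + 2 = 7.
Deadweight loss = ½ · (20.5 - 7) · (11 - 2) = ½ · 13.5 · 9 = 60.75.

60.75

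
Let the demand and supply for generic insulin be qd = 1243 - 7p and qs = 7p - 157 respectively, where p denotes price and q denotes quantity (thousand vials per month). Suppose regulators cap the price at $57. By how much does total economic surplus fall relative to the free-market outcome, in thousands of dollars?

12943

In a free market, 1243 - 7p = 7p - 157 gives the equilibrium p* = 100, q* = 543.
Because the ceiling (57) lies below the market-clearing price, it is binding.
At p = 57: qd = 1243 - 7·57 = 844 and qs = 7·57 - 157 = 242.
Quantity traded falls to 242. At q = 242 the demand price is (1243 - 242)/7 = 143 and the supply price is (157 + 242)/7 = 57.
Deadweight loss = ½ · (143 - 57) · (543 - 242) = ½ · 86 · 301 = 12943.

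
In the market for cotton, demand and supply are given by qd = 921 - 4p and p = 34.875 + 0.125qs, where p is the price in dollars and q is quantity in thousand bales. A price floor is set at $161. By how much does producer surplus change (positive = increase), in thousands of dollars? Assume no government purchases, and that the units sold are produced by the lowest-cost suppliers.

13176

Rearranging supply gives qs = 8p - 279. Equilibrium: 921 - 4p = 8p - 279, so 1200 = 12p and p* = 100, q* = 521.
The floor of 161 is above the equilibrium price 100, so it binds.
At p = 161: qd = 921 - 4·161 = 277 and qs = 8·161 - 279 = 1009.
Producer surplus without the control is ½ · (100 - 34.875) · 521 = 16965.0625.
With the floor, 277 units are sold at 161. The supply price at q = 277 is 69.5, so PS = ½ · [(161 - 34.875) + (161 - 69.5)] · 277 = 30141.0625.
Change in producer surplus = 30141.0625 - 16965.0625 = 13176.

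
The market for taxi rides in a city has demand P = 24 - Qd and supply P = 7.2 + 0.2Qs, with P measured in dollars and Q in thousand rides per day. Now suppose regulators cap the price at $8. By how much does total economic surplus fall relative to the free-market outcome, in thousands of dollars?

60

Rearranging demand gives Qd = 24 - P; rearranging supply gives Qs = 5P - 36. Equilibrium: 24 - P = 5P - 36, so 60 = 6P and P* = 10, Q* = 14.
Since 8 < 10, the ceiling is binding.
At P = 8: Qd = 24 - 8 = 16 and Qs = 5·8 - 36 = 4.
Quantity traded falls to 4. At Q = 4 the demand price is 24 - 4 = 20 and the supply price is (36 + 4)/5 = 8.
Deadweight loss = ½ · (20 - 8) · (14 - 4) = ½ · 12 · 10 = 60.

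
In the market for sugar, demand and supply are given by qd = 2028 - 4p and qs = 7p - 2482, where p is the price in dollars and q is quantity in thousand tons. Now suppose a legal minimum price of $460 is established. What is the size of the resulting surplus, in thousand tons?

In a free market, 2028 - 4p = 7p - 2482 gives the equilibrium p* = 410, q* = 388.
Since 460 > 410, the floor is binding.
At p = 460: qd = 2028 - 4·460 = 188 and qs = 7·460 - 2482 = 738.
Surplus = qs - qd = 738 - 188 = 550.

550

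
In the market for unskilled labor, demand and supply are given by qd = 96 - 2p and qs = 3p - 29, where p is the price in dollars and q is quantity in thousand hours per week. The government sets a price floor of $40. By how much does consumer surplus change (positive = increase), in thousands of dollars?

Equilibrium: 96 - 2p = 3p - 29, so 125 = 5p and p* = 25, q* = 46.
Since 40 > 25, the floor is binding.
At p = 40: qd = 96 - 2·40 = 16 and qs = 3·40 - 29 = 91.
Consumer surplus without the control is ½ · (48 - 25) · 46 = 529.
With the floor, consumers buy 16 units at 40, so CS = ½ · (48 - 40) · 16 = 64.
Change in consumer surplus = 64 - 529 = -465.

-465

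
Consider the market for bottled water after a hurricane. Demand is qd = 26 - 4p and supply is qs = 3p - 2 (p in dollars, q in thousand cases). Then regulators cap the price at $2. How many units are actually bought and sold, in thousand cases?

Without the control the market clears where 26 - 4p = 3p - 2, i.e. p* = 4 and q* = 10.
Since 2 < 4, the ceiling is binding.
At p = 2: qd = 26 - 4·2 = 18 and qs = 3·2 - 2 = 4.
The quantity actually transacted is the short side, supply: 4.

4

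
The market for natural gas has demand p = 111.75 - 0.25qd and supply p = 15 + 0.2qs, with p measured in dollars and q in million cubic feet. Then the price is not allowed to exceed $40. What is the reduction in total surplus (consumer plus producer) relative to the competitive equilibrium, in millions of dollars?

1822.5

Rearranging demand gives qd = 447 - 4p; rearranging supply gives qs = 5p - 75. Equilibrium: 447 - 4p = 5p - 75, so 522 = 9p and p* = 58, q* = 215.
The ceiling of 40 is below the equilibrium price 58, so it binds.
At p = 40: qd = 447 - 4·40 = 287 and qs = 5·40 - 75 = 125.
Quantity traded falls to 125. At q = 125 the demand price is (447 - 125)/4 = 80.5 and the supply price is (75 + 125)/5 = 40.
Deadweight loss = ½ · (80.5 - 40) · (215 - 125) = ½ · 40.5 · 90 = 1822.5.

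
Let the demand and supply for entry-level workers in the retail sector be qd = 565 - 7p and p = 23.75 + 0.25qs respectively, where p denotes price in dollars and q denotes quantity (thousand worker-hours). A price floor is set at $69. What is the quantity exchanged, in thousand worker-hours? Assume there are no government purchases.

Rearranging supply gives qs = 4p - 95. Equilibrium: 565 - 7p = 4p - 95, so 660 = 11p and p* = 60, q* = 145.
The floor of 69 is above the equilibrium price 60, so it binds.
At p = 69: qd = 565 - 7·69 = 82 and qs = 4·69 - 95 = 181.
The quantity actually transacted is the short side, demand: 82.

82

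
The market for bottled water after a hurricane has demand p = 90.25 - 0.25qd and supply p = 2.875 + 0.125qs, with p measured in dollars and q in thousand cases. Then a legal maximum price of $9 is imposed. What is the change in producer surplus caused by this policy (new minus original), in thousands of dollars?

Rearranging demand gives qd = 361 - 4p; rearranging supply gives qs = 8p - 23. Equilibrium: 361 - 4p = 8p - 23, so 384 = 12p and p* = 32, q* = 233.
The ceiling of 9 is below the equilibrium price 32, so it binds.
At p = 9: qd = 361 - 4·9 = 325 and qs = 8·9 - 23 = 49.
Producer surplus without the control is ½ · (32 - 2.875) · 233 = 3393.0625.
With the ceiling, producers sell 49 units at 9, so PS = ½ · (9 - 2.875) · 49 = 150.0625.
Change in producer surplus = 150.0625 - 3393.0625 = -3243.

-3243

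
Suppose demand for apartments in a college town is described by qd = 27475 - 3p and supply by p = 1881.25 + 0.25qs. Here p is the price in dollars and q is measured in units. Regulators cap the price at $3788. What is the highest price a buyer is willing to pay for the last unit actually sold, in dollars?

6616

Rearranging supply gives qs = 4p - 7525. In a free market, 27475 - 3p = 4p - 7525 gives the equilibrium p* = 5000, q* = 12475.
Because the ceiling (3788) lies below the market-clearing price, it is binding.
At p = 3788: qd = 27475 - 3·3788 = 16111 and qs = 4·3788 - 7525 = 7627.
Only 7627 units reach the market. On the demand curve, the marginal buyer's willingness to pay at q = 7627 is (27475 - 7627)/3 = 6616.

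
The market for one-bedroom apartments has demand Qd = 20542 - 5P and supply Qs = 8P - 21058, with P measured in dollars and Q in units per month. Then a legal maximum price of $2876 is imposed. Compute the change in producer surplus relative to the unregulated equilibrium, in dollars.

-1051704

In a free market, 20542 - 5P = 8P - 21058 gives the equilibrium P* = 3200, Q* = 4542.
Because the ceiling (2876) lies below the market-clearing price, it is binding.
At P = 2876: Qd = 20542 - 5·2876 = 6162 and Qs = 8·2876 - 21058 = 1950.
Producer surplus without the control is ½ · (3200 - 2632.25) · 4542 = 1289360.25.
With the ceiling, producers sell 1950 units at 2876, so PS = ½ · (2876 - 2632.25) · 1950 = 237656.25.
Change in producer surplus = 237656.25 - 1289360.25 = -1051704.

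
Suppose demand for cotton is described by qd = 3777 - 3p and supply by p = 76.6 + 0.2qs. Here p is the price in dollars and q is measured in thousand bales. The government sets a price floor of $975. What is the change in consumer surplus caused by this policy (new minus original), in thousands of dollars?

-698197.5

Rearranging supply gives qs = 5p - 383. Without the control the market clears where 3777 - 3p = 5p - 383, i.e. p* = 520 and q* = 2217.
Since 975 > 520, the floor is binding.
At p = 975: qd = 3777 - 3·975 = 852 and qs = 5·975 - 383 = 4492.
Consumer surplus without the control is ½ · (1259 - 520) · 2217 = 819181.5.
With the floor, consumers buy 852 units at 975, so CS = ½ · (1259 - 975) · 852 = 120984.
Change in consumer surplus = 120984 - 819181.5 = -698197.5.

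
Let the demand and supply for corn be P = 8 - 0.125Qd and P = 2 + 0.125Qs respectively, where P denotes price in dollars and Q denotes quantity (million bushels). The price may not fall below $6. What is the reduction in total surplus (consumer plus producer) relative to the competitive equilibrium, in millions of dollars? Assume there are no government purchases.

8

Rearranging demand gives Qd = 64 - 8P; rearranging supply gives Qs = 8P - 16. Without the control the market clears where 64 - 8P = 8P - 16, i.e. P* = 5 and Q* = 24.
The floor of 6 is above the equilibrium price 5, so it binds.
At P = 6: Qd = 64 - 8·6 = 16 and Qs = 8·6 - 16 = 32.
Quantity traded falls to 16. At Q = 16 the demand price is (64 - 16)/8 = 6 and the supply price is (16 + 16)/8 = 4.
Deadweight loss = ½ · (6 - 4) · (24 - 16) = ½ · 2 · 8 = 8.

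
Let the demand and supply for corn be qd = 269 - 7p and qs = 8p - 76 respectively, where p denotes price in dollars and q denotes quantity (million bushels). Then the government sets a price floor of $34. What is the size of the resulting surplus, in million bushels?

165

Setting quantity demanded equal to quantity supplied, 269 - 7p = 8p - 76, gives p* = 23 and q* = 108.
Because the floor (34) lies above the market-clearing price, it is binding.
At p = 34: qd = 269 - 7·34 = 31 and qs = 8·34 - 76 = 196.
Surplus = qs - qd = 196 - 31 = 165.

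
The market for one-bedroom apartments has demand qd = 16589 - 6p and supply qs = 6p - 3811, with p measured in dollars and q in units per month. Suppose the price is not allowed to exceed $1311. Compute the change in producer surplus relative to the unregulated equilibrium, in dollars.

-2031358

Setting quantity demanded equal to quantity supplied, 16589 - 6p = 6p - 3811, gives p* = 1700 and q* = 6389.
Because the ceiling (1311) lies below the market-clearing price, it is binding.
At p = 1311: qd = 16589 - 6·1311 = 8723 and qs = 6·1311 - 3811 = 4055.
Producer surplus without the control is ½ · (1700 - 3811/6) · 6389 = 40819321/12.
With the ceiling, producers sell 4055 units at 1311, so PS = ½ · (1311 - 3811/6) · 4055 = 16443025/12.
Change in producer surplus = 16443025/12 - 40819321/12 = -2031358.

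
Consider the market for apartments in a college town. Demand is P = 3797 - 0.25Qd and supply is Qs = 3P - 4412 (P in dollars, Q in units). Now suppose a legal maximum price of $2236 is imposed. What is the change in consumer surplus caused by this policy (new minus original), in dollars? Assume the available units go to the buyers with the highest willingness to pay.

Rearranging demand gives Qd = 15188 - 4P. In a free market, 15188 - 4P = 3P - 4412 gives the equilibrium P* = 2800, Q* = 3988.
Because the ceiling (2236) lies below the market-clearing price, it is binding.
At P = 2236: Qd = 15188 - 4·2236 = 6244 and Qs = 3·2236 - 4412 = 2296.
Consumer surplus without the control is ½ · (3797 - 2800) · 3988 = 1988018.
With the ceiling, 2296 units are sold at 2236 (assume they go to the highest-value buyers). The demand price at Q = 2296 is 3223, so CS = ½ · [(3797 - 2236) + (3223 - 2236)] · 2296 = 2925104.
Change in consumer surplus = 2925104 - 1988018 = 937086.

937086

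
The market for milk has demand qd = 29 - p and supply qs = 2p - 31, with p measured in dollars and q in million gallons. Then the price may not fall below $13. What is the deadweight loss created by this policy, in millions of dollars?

0

In a free market, 29 - p = 2p - 31 gives the equilibrium p* = 20, q* = 9.
The floor of 13 is below the equilibrium price 20, so it is not binding; the market clears at p* = 20, q* = 9.
Since the control does not bind, no trades are prevented and deadweight loss is zero.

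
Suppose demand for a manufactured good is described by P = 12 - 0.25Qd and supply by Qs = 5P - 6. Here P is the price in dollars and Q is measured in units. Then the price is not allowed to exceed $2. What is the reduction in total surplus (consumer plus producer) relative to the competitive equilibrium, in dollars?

Rearranging demand gives Qd = 48 - 4P. Equilibrium: 48 - 4P = 5P - 6, so 54 = 9P and P* = 6, Q* = 24.
Since 2 < 6, the ceiling is binding.
At P = 2: Qd = 48 - 4·2 = 40 and Qs = 5·2 - 6 = 4.
Quantity traded falls to 4. At Q = 4 the demand price is (48 - 4)/4 = 11 and the supply price is (6 + 4)/5 = 2.
Deadweight loss = ½ · (11 - 2) · (24 - 4) = ½ · 9 · 20 = 90.

90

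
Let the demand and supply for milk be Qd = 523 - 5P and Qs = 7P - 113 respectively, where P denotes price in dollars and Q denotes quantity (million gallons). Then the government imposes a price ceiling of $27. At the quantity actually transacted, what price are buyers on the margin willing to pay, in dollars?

89.4

Equilibrium: 523 - 5P = 7P - 113, so 636 = 12P and P* = 53, Q* = 258.
Because the ceiling (27) lies below the market-clearing price, it is binding.
At P = 27: Qd = 523 - 5·27 = 388 and Qs = 7·27 - 113 = 76.
Only 76 units reach the market. On the demand curve, the marginal buyer's willingness to pay at Q = 76 is (523 - 76)/5 = 89.4.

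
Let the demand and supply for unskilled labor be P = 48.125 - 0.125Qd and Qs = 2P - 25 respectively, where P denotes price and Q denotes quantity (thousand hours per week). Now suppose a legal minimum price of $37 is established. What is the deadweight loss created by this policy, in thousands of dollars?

0

Rearranging demand gives Qd = 385 - 8P. Without the control the market clears where 385 - 8P = 2P - 25, i.e. P* = 41 and Q* = 57.
The floor of 37 is below the equilibrium price 41, so it is not binding; the market clears at P* = 41, Q* = 57.
Since the control does not bind, no trades are prevented and deadweight loss is zero.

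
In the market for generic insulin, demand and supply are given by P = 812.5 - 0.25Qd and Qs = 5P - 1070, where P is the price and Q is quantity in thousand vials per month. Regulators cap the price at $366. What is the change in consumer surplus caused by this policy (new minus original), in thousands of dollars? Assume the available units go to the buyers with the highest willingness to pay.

Rearranging demand gives Qd = 3250 - 4P. Without the control the market clears where 3250 - 4P = 5P - 1070, i.e. P* = 480 and Q* = 1330.
Since 366 < 480, the ceiling is binding.
At P = 366: Qd = 3250 - 4·366 = 1786 and Qs = 5·366 - 1070 = 760.
Consumer surplus without the control is ½ · (812.5 - 480) · 1330 = 221112.5.
With the ceiling, 760 units are sold at 366 (assume they go to the highest-value buyers). The demand price at Q = 760 is 622.5, so CS = ½ · [(812.5 - 366) + (622.5 - 366)] · 760 = 267140.
Change in consumer surplus = 267140 - 221112.5 = 46027.5.

46027.5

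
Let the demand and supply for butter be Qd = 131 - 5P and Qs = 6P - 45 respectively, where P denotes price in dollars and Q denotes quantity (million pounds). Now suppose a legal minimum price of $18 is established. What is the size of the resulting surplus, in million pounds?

22

Without the control the market clears where 131 - 5P = 6P - 45, i.e. P* = 16 and Q* = 51.
The floor of 18 is above the equilibrium price 16, so it binds.
At P = 18: Qd = 131 - 5·18 = 41 and Qs = 6·18 - 45 = 63.
Surplus = Qs - Qd = 63 - 41 = 22.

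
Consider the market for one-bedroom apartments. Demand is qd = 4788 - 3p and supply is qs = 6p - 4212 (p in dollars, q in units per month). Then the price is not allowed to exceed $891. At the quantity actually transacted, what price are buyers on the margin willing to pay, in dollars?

Without the control the market clears where 4788 - 3p = 6p - 4212, i.e. p* = 1000 and q* = 1788.
The ceiling of 891 is below the equilibrium price 1000, so it binds.
At p = 891: qd = 4788 - 3·891 = 2115 and qs = 6·891 - 4212 = 1134.
Only 1134 units reach the market. On the demand curve, the marginal buyer's willingness to pay at q = 1134 is (4788 - 1134)/3 = 1218.

1218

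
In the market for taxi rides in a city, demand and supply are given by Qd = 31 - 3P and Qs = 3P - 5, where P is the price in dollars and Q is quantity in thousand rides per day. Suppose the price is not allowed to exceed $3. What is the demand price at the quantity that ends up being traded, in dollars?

9

In a free market, 31 - 3P = 3P - 5 gives the equilibrium P* = 6, Q* = 13.
Because the ceiling (3) lies below the market-clearing price, it is binding.
At P = 3: Qd = 31 - 3·3 = 22 and Qs = 3·3 - 5 = 4.
Only 4 units reach the market. On the demand curve, the marginal buyer's willingness to pay at Q = 4 is (31 - 4)/3 = 9.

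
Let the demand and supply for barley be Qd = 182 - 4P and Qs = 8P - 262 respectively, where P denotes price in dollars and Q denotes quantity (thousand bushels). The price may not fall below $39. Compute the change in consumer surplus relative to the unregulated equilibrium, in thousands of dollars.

-60

In a free market, 182 - 4P = 8P - 262 gives the equilibrium P* = 37, Q* = 34.
The floor of 39 is above the equilibrium price 37, so it binds.
At P = 39: Qd = 182 - 4·39 = 26 and Qs = 8·39 - 262 = 50.
Consumer surplus without the control is ½ · (45.5 - 37) · 34 = 144.5.
With the floor, consumers buy 26 units at 39, so CS = ½ · (45.5 - 39) · 26 = 84.5.
Change in consumer surplus = 84.5 - 144.5 = -60.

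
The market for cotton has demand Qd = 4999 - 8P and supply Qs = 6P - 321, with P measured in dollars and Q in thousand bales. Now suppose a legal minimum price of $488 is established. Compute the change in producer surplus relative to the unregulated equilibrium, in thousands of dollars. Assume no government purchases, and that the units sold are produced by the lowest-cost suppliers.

Without the control the market clears where 4999 - 8P = 6P - 321, i.e. P* = 380 and Q* = 1959.
Since 488 > 380, the floor is binding.
At P = 488: Qd = 4999 - 8·488 = 1095 and Qs = 6·488 - 321 = 2607.
Producer surplus without the control is ½ · (380 - 53.5) · 1959 = 319806.75.
With the floor, 1095 units are sold at 488. The supply price at Q = 1095 is 236, so PS = ½ · [(488 - 53.5) + (488 - 236)] · 1095 = 375858.75.
Change in producer surplus = 375858.75 - 319806.75 = 56052.

56052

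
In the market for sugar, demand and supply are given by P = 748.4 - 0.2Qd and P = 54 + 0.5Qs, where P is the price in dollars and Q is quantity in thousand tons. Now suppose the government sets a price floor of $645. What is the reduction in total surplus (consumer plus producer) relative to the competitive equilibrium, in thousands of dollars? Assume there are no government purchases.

Rearranging demand gives Qd = 3742 - 5P; rearranging supply gives Qs = 2P - 108. Setting quantity demanded equal to quantity supplied, 3742 - 5P = 2P - 108, gives P* = 550 and Q* = 992.
Because the floor (645) lies above the market-clearing price, it is binding.
At P = 645: Qd = 3742 - 5·645 = 517 and Qs = 2·645 - 108 = 1182.
Quantity traded falls to 517. At Q = 517 the demand price is (3742 - 517)/5 = 645 and the supply price is (108 + 517)/2 = 312.5.
Deadweight loss = ½ · (645 - 312.5) · (992 - 517) = ½ · 332.5 · 475 = 78968.75.

78968.75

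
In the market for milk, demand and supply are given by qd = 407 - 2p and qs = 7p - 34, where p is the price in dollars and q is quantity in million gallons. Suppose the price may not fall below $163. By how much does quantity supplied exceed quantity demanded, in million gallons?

1026

In a free market, 407 - 2p = 7p - 34 gives the equilibrium p* = 49, q* = 309.
The floor of 163 is above the equilibrium price 49, so it binds.
At p = 163: qd = 407 - 2·163 = 81 and qs = 7·163 - 34 = 1107.
Surplus = qs - qd = 1107 - 81 = 1026.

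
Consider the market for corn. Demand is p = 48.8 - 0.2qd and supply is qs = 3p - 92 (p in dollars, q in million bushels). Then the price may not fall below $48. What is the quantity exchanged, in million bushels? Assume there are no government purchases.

Rearranging demand gives qd = 244 - 5p. Without the control the market clears where 244 - 5p = 3p - 92, i.e. p* = 42 and q* = 34.
Because the floor (48) lies above the market-clearing price, it is binding.
At p = 48: qd = 244 - 5·48 = 4 and qs = 3·48 - 92 = 52.
The quantity actually transacted is the short side, demand: 4.

4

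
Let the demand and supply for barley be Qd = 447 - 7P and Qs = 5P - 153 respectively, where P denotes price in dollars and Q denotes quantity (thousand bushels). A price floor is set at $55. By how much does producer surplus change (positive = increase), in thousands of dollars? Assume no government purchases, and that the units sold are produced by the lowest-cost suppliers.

Equilibrium: 447 - 7P = 5P - 153, so 600 = 12P and P* = 50, Q* = 97.
Because the floor (55) lies above the market-clearing price, it is binding.
At P = 55: Qd = 447 - 7·55 = 62 and Qs = 5·55 - 153 = 122.
Producer surplus without the control is ½ · (50 - 30.6) · 97 = 940.9.
With the floor, 62 units are sold at 55. The supply price at Q = 62 is 43, so PS = ½ · [(55 - 30.6) + (55 - 43)] · 62 = 1128.4.
Change in producer surplus = 1128.4 - 940.9 = 187.5.

187.5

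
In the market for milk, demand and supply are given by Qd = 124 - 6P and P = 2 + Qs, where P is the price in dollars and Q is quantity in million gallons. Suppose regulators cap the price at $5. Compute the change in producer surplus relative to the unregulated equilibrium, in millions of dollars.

Rearranging supply gives Qs = P - 2. Without the control the market clears where 124 - 6P = P - 2, i.e. P* = 18 and Q* = 16.
Because the ceiling (5) lies below the market-clearing price, it is binding.
At P = 5: Qd = 124 - 6·5 = 94 and Qs = 5 - 2 = 3.
Producer surplus without the control is ½ · (18 - 2) · 16 = 128.
With the ceiling, producers sell 3 units at 5, so PS = ½ · (5 - 2) · 3 = 4.5.
Change in producer surplus = 4.5 - 128 = -123.5.

-123.5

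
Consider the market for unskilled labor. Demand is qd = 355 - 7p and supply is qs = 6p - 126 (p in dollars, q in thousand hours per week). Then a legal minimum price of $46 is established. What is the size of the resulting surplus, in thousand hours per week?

Equilibrium: 355 - 7p = 6p - 126, so 481 = 13p and p* = 37, q* = 96.
The floor of 46 is above the equilibrium price 37, so it binds.
At p = 46: qd = 355 - 7·46 = 33 and qs = 6·46 - 126 = 150.
Surplus = qs - qd = 150 - 33 = 117.

117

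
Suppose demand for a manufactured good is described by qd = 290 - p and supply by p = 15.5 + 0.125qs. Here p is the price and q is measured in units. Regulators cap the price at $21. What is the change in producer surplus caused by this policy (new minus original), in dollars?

Rearranging supply gives qs = 8p - 124. In a free market, 290 - p = 8p - 124 gives the equilibrium p* = 46, q* = 244.
Because the ceiling (21) lies below the market-clearing price, it is binding.
At p = 21: qd = 290 - 21 = 269 and qs = 8·21 - 124 = 44.
Producer surplus without the control is ½ · (46 - 15.5) · 244 = 3721.
With the ceiling, producers sell 44 units at 21, so PS = ½ · (21 - 15.5) · 44 = 121.
Change in producer surplus = 121 - 3721 = -3600.

-3600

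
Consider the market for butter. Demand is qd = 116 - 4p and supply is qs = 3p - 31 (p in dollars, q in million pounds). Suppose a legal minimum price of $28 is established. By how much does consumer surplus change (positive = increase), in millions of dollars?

-126

Setting quantity demanded equal to quantity supplied, 116 - 4p = 3p - 31, gives p* = 21 and q* = 32.
The floor of 28 is above the equilibrium price 21, so it binds.
At p = 28: qd = 116 - 4·28 = 4 and qs = 3·28 - 31 = 53.
Consumer surplus without the control is ½ · (29 - 21) · 32 = 128.
With the floor, consumers buy 4 units at 28, so CS = ½ · (29 - 28) · 4 = 2.
Change in consumer surplus = 2 - 128 = -126.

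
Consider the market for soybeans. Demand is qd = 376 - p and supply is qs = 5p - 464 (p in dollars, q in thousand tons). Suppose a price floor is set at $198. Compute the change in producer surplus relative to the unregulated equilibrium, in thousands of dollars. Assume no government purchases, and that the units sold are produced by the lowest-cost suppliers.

9987.6

Setting quantity demanded equal to quantity supplied, 376 - p = 5p - 464, gives p* = 140 and q* = 236.
Because the floor (198) lies above the market-clearing price, it is binding.
At p = 198: qd = 376 - 198 = 178 and qs = 5·198 - 464 = 526.
Producer surplus without the control is ½ · (140 - 92.8) · 236 = 5569.6.
With the floor, 178 units are sold at 198. The supply price at q = 178 is 128.4, so PS = ½ · [(198 - 92.8) + (198 - 128.4)] · 178 = 15557.2.
Change in producer surplus = 15557.2 - 5569.6 = 9987.6.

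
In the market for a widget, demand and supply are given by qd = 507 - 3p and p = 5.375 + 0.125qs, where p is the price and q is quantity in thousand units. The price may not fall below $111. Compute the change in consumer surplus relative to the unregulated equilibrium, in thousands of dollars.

-16195.5

Rearranging supply gives qs = 8p - 43. Equilibrium: 507 - 3p = 8p - 43, so 550 = 11p and p* = 50, q* = 357.
Since 111 > 50, the floor is binding.
At p = 111: qd = 507 - 3·111 = 174 and qs = 8·111 - 43 = 845.
Consumer surplus without the control is ½ · (169 - 50) · 357 = 21241.5.
With the floor, consumers buy 174 units at 111, so CS = ½ · (169 - 111) · 174 = 5046.
Change in consumer surplus = 5046 - 21241.5 = -16195.5.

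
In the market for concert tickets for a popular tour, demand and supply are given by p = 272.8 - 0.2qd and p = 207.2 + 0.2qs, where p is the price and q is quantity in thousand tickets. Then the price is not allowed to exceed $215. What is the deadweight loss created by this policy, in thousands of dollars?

Rearranging demand gives qd = 1364 - 5p; rearranging supply gives qs = 5p - 1036. In a free market, 1364 - 5p = 5p - 1036 gives the equilibrium p* = 240, q* = 164.
The ceiling of 215 is below the equilibrium price 240, so it binds.
At p = 215: qd = 1364 - 5·215 = 289 and qs = 5·215 - 1036 = 39.
Quantity traded falls to 39. At q = 39 the demand price is (1364 - 39)/5 = 265 and the supply price is (1036 + 39)/5 = 215.
Deadweight loss = ½ · (265 - 215) · (164 - 39) = ½ · 50 · 125 = 3125.

3125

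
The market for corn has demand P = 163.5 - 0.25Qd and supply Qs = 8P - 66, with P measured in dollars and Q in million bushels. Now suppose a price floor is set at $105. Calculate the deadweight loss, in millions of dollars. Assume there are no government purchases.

Rearranging demand gives Qd = 654 - 4P. Without the control the market clears where 654 - 4P = 8P - 66, i.e. P* = 60 and Q* = 414.
Since 105 > 60, the floor is binding.
At P = 105: Qd = 654 - 4·105 = 234 and Qs = 8·105 - 66 = 774.
Quantity traded falls to 234. At Q = 234 the demand price is (654 - 234)/4 = 105 and the supply price is (66 + 234)/8 = 37.5.
Deadweight loss = ½ · (105 - 37.5) · (414 - 234) = ½ · 67.5 · 180 = 6075.

6075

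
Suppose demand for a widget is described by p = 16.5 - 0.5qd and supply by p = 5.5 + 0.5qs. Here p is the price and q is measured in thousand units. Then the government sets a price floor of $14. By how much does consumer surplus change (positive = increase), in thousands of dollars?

Rearranging demand gives qd = 33 - 2p; rearranging supply gives qs = 2p - 11. Without the control the market clears where 33 - 2p = 2p - 11, i.e. p* = 11 and q* = 11.
Because the floor (14) lies above the market-clearing price, it is binding.
At p = 14: qd = 33 - 2·14 = 5 and qs = 2·14 - 11 = 17.
Consumer surplus without the control is ½ · (16.5 - 11) · 11 = 30.25.
With the floor, consumers buy 5 units at 14, so CS = ½ · (16.5 - 14) · 5 = 6.25.
Change in consumer surplus = 6.25 - 30.25 = -24.

-24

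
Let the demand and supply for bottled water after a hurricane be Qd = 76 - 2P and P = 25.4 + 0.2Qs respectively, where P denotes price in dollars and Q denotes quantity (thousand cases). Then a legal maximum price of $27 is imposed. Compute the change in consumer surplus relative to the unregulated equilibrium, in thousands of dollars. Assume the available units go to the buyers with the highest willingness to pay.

-9

Rearranging supply gives Qs = 5P - 127. Equilibrium: 76 - 2P = 5P - 127, so 203 = 7P and P* = 29, Q* = 18.
The ceiling of 27 is below the equilibrium price 29, so it binds.
At P = 27: Qd = 76 - 2·27 = 22 and Qs = 5·27 - 127 = 8.
Consumer surplus without the control is ½ · (38 - 29) · 18 = 81.
With the ceiling, 8 units are sold at 27 (assume they go to the highest-value buyers). The demand price at Q = 8 is 34, so CS = ½ · [(38 - 27) + (34 - 27)] · 8 = 72.
Change in consumer surplus = 72 - 81 = -9.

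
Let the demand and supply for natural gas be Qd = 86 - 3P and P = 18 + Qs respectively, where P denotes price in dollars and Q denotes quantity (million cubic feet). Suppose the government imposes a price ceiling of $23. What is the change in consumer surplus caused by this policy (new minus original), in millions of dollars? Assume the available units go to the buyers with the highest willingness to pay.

13.5

Rearranging supply gives Qs = P - 18. Without the control the market clears where 86 - 3P = P - 18, i.e. P* = 26 and Q* = 8.
Because the ceiling (23) lies below the market-clearing price, it is binding.
At P = 23: Qd = 86 - 3·23 = 17 and Qs = 23 - 18 = 5.
Consumer surplus without the control is ½ · (86/3 - 26) · 8 = 32/3.
With the ceiling, 5 units are sold at 23 (assume they go to the highest-value buyers). The demand price at Q = 5 is 27, so CS = ½ · [(86/3 - 23) + (27 - 23)] · 5 = 145/6.
Change in consumer surplus = 145/6 - 32/3 = 13.5.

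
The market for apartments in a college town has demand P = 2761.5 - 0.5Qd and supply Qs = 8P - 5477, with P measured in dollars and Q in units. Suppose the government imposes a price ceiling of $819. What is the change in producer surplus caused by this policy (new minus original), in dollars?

Rearranging demand gives Qd = 5523 - 2P. In a free market, 5523 - 2P = 8P - 5477 gives the equilibrium P* = 1100, Q* = 3323.
The ceiling of 819 is below the equilibrium price 1100, so it binds.
At P = 819: Qd = 5523 - 2·819 = 3885 and Qs = 8·819 - 5477 = 1075.
Producer surplus without the control is ½ · (1100 - 684.625) · 3323 = 690145.5625.
With the ceiling, producers sell 1075 units at 819, so PS = ½ · (819 - 684.625) · 1075 = 72226.5625.
Change in producer surplus = 72226.5625 - 690145.5625 = -617919.

-617919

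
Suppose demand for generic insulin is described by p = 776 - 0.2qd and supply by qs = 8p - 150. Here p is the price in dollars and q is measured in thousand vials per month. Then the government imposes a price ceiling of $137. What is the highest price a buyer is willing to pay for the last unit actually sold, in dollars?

Rearranging demand gives qd = 3880 - 5p. Equilibrium: 3880 - 5p = 8p - 150, so 4030 = 13p and p* = 310, q* = 2330.
Since 137 < 310, the ceiling is binding.
At p = 137: qd = 3880 - 5·137 = 3195 and qs = 8·137 - 150 = 946.
Only 946 units reach the market. On the demand curve, the marginal buyer's willingness to pay at q = 946 is (3880 - 946)/5 = 586.8.

586.8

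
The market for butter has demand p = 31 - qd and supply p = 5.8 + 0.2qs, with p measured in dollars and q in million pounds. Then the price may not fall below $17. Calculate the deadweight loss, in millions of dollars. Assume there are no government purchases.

Rearranging demand gives qd = 31 - p; rearranging supply gives qs = 5p - 29. In a free market, 31 - p = 5p - 29 gives the equilibrium p* = 10, q* = 21.
The floor of 17 is above the equilibrium price 10, so it binds.
At p = 17: qd = 31 - 17 = 14 and qs = 5·17 - 29 = 56.
Quantity traded falls to 14. At q = 14 the demand price is 31 - 14 = 17 and the supply price is (29 + 14)/5 = 8.6.
Deadweight loss = ½ · (17 - 8.6) · (21 - 14) = ½ · 8.4 · 7 = 29.4.

29.4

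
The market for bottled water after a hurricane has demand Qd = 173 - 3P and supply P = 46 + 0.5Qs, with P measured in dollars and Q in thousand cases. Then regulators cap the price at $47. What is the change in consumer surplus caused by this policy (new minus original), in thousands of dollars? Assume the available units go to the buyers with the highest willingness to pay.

-12

Rearranging supply gives Qs = 2P - 92. In a free market, 173 - 3P = 2P - 92 gives the equilibrium P* = 53, Q* = 14.
Since 47 < 53, the ceiling is binding.
At P = 47: Qd = 173 - 3·47 = 32 and Qs = 2·47 - 92 = 2.
Consumer surplus without the control is ½ · (173/3 - 53) · 14 = 98/3.
With the ceiling, 2 units are sold at 47 (assume they go to the highest-value buyers). The demand price at Q = 2 is 57, so CS = ½ · [(173/3 - 47) + (57 - 47)] · 2 = 62/3.
Change in consumer surplus = 62/3 - 98/3 = -12.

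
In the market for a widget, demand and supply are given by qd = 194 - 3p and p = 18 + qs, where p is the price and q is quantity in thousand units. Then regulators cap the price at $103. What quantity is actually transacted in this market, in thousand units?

35

Rearranging supply gives qs = p - 18. Without the control the market clears where 194 - 3p = p - 18, i.e. p* = 53 and q* = 35.
The ceiling of 103 is above the equilibrium price 53, so it is not binding; the market clears at p* = 53, q* = 35.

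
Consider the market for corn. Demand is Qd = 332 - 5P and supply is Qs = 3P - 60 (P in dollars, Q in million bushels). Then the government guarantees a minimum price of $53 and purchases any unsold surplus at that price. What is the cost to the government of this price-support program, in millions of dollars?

Equilibrium: 332 - 5P = 3P - 60, so 392 = 8P and P* = 49, Q* = 87.
The floor of 53 is above the equilibrium price 49, so it binds.
At P = 53: Qd = 332 - 5·53 = 67 and Qs = 3·53 - 60 = 99.
Surplus = Qs - Qd = 32.
Government expenditure = surplus × support price = 32 × 53 = 1696.

1696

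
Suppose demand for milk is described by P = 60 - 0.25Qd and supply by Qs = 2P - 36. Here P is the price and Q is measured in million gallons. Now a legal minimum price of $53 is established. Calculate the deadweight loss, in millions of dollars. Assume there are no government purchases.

294

Rearranging demand gives Qd = 240 - 4P. Equilibrium: 240 - 4P = 2P - 36, so 276 = 6P and P* = 46, Q* = 56.
Since 53 > 46, the floor is binding.
At P = 53: Qd = 240 - 4·53 = 28 and Qs = 2·53 - 36 = 70.
Quantity traded falls to 28. At Q = 28 the demand price is (240 - 28)/4 = 53 and the supply price is (36 + 28)/2 = 32.
Deadweight loss = ½ · (53 - 32) · (56 - 28) = ½ · 21 · 28 = 294.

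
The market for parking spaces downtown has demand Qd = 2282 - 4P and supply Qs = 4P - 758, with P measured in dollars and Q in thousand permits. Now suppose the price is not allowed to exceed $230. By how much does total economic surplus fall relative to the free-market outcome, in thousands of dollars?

90000

In a free market, 2282 - 4P = 4P - 758 gives the equilibrium P* = 380, Q* = 762.
Since 230 < 380, the ceiling is binding.
At P = 230: Qd = 2282 - 4·230 = 1362 and Qs = 4·230 - 758 = 162.
Quantity traded falls to 162. At Q = 162 the demand price is (2282 - 162)/4 = 530 and the supply price is (758 + 162)/4 = 230.
Deadweight loss = ½ · (530 - 230) · (762 - 162) = ½ · 300 · 600 = 90000.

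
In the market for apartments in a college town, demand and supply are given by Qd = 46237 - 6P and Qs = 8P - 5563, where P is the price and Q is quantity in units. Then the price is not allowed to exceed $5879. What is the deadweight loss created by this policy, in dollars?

0

Without the control the market clears where 46237 - 6P = 8P - 5563, i.e. P* = 3700 and Q* = 24037.
Since 5879 is above P* = 3700, the ceiling does not bind and the free-market outcome prevails.
Since the control does not bind, no trades are prevented and deadweight loss is zero.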